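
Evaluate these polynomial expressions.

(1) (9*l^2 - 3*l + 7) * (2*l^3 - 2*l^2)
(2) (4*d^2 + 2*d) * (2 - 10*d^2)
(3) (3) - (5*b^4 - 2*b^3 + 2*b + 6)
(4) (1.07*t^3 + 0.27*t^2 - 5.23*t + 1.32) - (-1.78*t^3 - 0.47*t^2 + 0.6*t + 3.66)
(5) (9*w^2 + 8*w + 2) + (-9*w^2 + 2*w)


(1) = 18*l^5 - 24*l^4 + 20*l^3 - 14*l^2
(2) = -40*d^4 - 20*d^3 + 8*d^2 + 4*d
(3) = -5*b^4 + 2*b^3 - 2*b - 3
(4) = 2.85*t^3 + 0.74*t^2 - 5.83*t - 2.34
(5) = 10*w + 2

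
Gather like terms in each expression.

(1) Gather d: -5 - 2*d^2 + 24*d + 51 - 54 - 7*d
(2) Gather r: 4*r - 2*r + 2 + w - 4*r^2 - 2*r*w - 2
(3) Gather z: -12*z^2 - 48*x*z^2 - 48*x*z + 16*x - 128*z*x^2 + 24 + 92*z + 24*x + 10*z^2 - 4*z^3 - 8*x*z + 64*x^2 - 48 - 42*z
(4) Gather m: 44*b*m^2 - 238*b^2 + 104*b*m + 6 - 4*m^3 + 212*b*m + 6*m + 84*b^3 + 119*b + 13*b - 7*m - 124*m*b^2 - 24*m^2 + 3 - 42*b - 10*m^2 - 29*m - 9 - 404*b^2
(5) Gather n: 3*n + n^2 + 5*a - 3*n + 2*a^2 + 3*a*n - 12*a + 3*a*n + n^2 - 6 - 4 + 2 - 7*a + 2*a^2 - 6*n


(1) = -2*d^2 + 17*d - 8
(2) = -4*r^2 + r*(2 - 2*w) + w
(3) = 64*x^2 + 40*x - 4*z^3 + z^2*(-48*x - 2) + z*(-128*x^2 - 56*x + 50) - 24
(4) = 84*b^3 - 642*b^2 + 90*b - 4*m^3 + m^2*(44*b - 34) + m*(-124*b^2 + 316*b - 30)
(5) = 4*a^2 - 14*a + 2*n^2 + n*(6*a - 6) - 8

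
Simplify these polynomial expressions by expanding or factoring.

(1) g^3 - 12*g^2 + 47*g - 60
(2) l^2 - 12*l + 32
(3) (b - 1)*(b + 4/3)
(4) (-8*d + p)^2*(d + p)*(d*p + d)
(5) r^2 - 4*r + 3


(1) = (g - 5)*(g - 4)*(g - 3)
(2) = (l - 8)*(l - 4)
(3) = b^2 + b/3 - 4/3
(4) = 64*d^4*p + 64*d^4 + 48*d^3*p^2 + 48*d^3*p - 15*d^2*p^3 - 15*d^2*p^2 + d*p^4 + d*p^3
(5) = (r - 3)*(r - 1)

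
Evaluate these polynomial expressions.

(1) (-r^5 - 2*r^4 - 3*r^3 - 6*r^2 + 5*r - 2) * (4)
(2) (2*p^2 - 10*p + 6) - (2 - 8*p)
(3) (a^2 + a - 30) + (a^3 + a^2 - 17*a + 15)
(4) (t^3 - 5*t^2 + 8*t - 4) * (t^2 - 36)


(1) = -4*r^5 - 8*r^4 - 12*r^3 - 24*r^2 + 20*r - 8
(2) = 2*p^2 - 2*p + 4
(3) = a^3 + 2*a^2 - 16*a - 15
(4) = t^5 - 5*t^4 - 28*t^3 + 176*t^2 - 288*t + 144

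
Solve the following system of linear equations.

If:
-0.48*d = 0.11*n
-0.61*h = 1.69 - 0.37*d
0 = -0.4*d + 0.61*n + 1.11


Then:
d = 0.36
h = -2.55
n = -1.58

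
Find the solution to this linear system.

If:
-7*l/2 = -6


Then:
l = 12/7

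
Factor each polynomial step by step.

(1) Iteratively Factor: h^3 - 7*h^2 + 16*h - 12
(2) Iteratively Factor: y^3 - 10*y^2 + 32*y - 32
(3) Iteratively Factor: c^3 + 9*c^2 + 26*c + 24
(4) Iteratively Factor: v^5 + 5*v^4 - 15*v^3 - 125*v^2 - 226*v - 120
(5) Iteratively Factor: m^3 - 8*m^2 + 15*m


(1) = (h - 2)*(h^2 - 5*h + 6) = (h - 3)*(h - 2)*(h - 2)
(2) = (y - 4)*(y^2 - 6*y + 8) = (y - 4)*(y - 2)*(y - 4)
(3) = (c + 4)*(c^2 + 5*c + 6) = (c + 3)*(c + 4)*(c + 2)
(4) = (v - 5)*(v^4 + 10*v^3 + 35*v^2 + 50*v + 24) = (v - 5)*(v + 3)*(v^3 + 7*v^2 + 14*v + 8) = (v - 5)*(v + 1)*(v + 3)*(v^2 + 6*v + 8) = (v - 5)*(v + 1)*(v + 2)*(v + 3)*(v + 4)
(5) = (m)*(m^2 - 8*m + 15) = m*(m - 3)*(m - 5)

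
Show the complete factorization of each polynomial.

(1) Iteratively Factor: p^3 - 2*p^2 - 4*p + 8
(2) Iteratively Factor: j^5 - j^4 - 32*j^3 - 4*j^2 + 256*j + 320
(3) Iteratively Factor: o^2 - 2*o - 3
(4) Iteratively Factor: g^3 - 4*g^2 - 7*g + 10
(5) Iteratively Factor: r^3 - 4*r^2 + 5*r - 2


(1) = (p + 2)*(p^2 - 4*p + 4) = (p - 2)*(p + 2)*(p - 2)
(2) = (j - 4)*(j^4 + 3*j^3 - 20*j^2 - 84*j - 80) = (j - 4)*(j + 2)*(j^3 + j^2 - 22*j - 40) = (j - 4)*(j + 2)^2*(j^2 - j - 20) = (j - 4)*(j + 2)^2*(j + 4)*(j - 5)
(3) = (o - 3)*(o + 1)
(4) = (g - 5)*(g^2 + g - 2) = (g - 5)*(g - 1)*(g + 2)
(5) = (r - 2)*(r^2 - 2*r + 1) = (r - 2)*(r - 1)*(r - 1)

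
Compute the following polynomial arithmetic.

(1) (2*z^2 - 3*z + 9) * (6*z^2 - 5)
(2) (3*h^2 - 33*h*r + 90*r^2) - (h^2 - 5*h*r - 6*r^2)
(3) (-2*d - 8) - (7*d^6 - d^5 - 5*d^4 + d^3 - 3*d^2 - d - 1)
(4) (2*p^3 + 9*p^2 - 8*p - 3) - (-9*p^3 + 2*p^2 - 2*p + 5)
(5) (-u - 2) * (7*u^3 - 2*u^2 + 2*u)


(1) = 12*z^4 - 18*z^3 + 44*z^2 + 15*z - 45
(2) = 2*h^2 - 28*h*r + 96*r^2
(3) = -7*d^6 + d^5 + 5*d^4 - d^3 + 3*d^2 - d - 7
(4) = 11*p^3 + 7*p^2 - 6*p - 8
(5) = -7*u^4 - 12*u^3 + 2*u^2 - 4*u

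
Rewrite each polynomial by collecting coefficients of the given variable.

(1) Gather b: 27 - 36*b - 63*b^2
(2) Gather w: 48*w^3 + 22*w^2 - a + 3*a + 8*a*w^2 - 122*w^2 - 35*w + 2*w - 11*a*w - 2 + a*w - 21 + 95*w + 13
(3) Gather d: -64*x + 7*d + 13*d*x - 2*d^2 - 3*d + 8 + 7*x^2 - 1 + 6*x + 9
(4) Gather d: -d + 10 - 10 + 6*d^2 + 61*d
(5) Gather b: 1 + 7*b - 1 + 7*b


(1) = -63*b^2 - 36*b + 27
(2) = 2*a + 48*w^3 + w^2*(8*a - 100) + w*(62 - 10*a) - 10
(3) = -2*d^2 + d*(13*x + 4) + 7*x^2 - 58*x + 16
(4) = 6*d^2 + 60*d
(5) = 14*b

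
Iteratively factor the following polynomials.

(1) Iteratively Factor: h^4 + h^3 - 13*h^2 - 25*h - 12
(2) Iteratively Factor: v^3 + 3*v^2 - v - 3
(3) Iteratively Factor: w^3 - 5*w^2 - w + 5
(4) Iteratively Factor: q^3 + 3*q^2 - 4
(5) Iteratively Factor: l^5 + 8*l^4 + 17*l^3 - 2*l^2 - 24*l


(1) = (h + 3)*(h^3 - 2*h^2 - 7*h - 4) = (h + 1)*(h + 3)*(h^2 - 3*h - 4) = (h + 1)^2*(h + 3)*(h - 4)
(2) = (v + 1)*(v^2 + 2*v - 3) = (v - 1)*(v + 1)*(v + 3)
(3) = (w - 1)*(w^2 - 4*w - 5) = (w - 5)*(w - 1)*(w + 1)
(4) = (q + 2)*(q^2 + q - 2) = (q - 1)*(q + 2)*(q + 2)
(5) = (l - 1)*(l^4 + 9*l^3 + 26*l^2 + 24*l) = (l - 1)*(l + 4)*(l^3 + 5*l^2 + 6*l) = l*(l - 1)*(l + 4)*(l^2 + 5*l + 6) = l*(l - 1)*(l + 3)*(l + 4)*(l + 2)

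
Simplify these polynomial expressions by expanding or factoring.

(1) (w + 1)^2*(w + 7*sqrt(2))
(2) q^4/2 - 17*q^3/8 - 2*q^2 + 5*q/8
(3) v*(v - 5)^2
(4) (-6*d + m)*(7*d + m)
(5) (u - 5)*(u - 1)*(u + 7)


(1) = w^3 + 2*w^2 + 7*sqrt(2)*w^2 + w + 14*sqrt(2)*w + 7*sqrt(2)
(2) = q*(q/2 + 1/2)*(q - 5)*(q - 1/4)
(3) = v^3 - 10*v^2 + 25*v
(4) = -42*d^2 + d*m + m^2
(5) = u^3 + u^2 - 37*u + 35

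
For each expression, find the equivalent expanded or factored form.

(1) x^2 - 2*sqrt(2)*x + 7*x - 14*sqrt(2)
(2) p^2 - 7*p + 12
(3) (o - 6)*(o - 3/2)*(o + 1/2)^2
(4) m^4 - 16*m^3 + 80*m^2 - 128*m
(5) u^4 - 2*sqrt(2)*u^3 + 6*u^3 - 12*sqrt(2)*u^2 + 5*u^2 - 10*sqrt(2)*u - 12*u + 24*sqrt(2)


(1) = (x + 7)*(x - 2*sqrt(2))
(2) = (p - 4)*(p - 3)
(3) = o^4 - 13*o^3/2 + 7*o^2/4 + 57*o/8 + 9/4
(4) = m*(m - 8)*(m - 4)^2
(5) = (u - 1)*(u + 3)*(u + 4)*(u - 2*sqrt(2))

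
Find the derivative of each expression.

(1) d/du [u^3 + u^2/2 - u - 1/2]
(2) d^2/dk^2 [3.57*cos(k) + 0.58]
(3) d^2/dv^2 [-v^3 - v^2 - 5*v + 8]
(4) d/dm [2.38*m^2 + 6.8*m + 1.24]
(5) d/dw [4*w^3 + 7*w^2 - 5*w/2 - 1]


(1) = 3*u^2 + u - 1
(2) = -3.57*cos(k)
(3) = -6*v - 2
(4) = 4.76*m + 6.8
(5) = 12*w^2 + 14*w - 5/2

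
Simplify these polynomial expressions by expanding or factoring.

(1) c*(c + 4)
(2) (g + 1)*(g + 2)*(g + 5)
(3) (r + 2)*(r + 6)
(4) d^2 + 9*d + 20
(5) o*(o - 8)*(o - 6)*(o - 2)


(1) = c^2 + 4*c
(2) = g^3 + 8*g^2 + 17*g + 10
(3) = r^2 + 8*r + 12
(4) = (d + 4)*(d + 5)
(5) = o^4 - 16*o^3 + 76*o^2 - 96*o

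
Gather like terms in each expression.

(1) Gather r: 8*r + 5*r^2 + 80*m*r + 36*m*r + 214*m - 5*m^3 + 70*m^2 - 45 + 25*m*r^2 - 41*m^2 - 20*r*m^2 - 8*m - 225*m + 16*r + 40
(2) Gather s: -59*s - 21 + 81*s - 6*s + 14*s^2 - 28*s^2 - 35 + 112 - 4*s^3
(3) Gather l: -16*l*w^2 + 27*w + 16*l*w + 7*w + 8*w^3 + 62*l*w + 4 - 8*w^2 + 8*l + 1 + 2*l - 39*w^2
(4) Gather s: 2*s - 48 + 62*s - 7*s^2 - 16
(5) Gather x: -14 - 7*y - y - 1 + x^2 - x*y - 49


(1) = -5*m^3 + 29*m^2 - 19*m + r^2*(25*m + 5) + r*(-20*m^2 + 116*m + 24) - 5
(2) = -4*s^3 - 14*s^2 + 16*s + 56
(3) = l*(-16*w^2 + 78*w + 10) + 8*w^3 - 47*w^2 + 34*w + 5
(4) = -7*s^2 + 64*s - 64
(5) = x^2 - x*y - 8*y - 64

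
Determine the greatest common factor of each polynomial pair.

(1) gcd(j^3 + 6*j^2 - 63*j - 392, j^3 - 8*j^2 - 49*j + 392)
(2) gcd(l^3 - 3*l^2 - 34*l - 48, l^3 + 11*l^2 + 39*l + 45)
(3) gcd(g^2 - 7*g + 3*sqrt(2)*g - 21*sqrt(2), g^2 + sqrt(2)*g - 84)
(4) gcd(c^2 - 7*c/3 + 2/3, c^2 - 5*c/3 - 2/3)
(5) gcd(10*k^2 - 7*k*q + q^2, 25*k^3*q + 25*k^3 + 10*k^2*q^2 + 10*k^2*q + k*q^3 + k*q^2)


(1) = gcd((j - 8)*(j + 7)^2, (j - 8)*(j - 7)*(j + 7)) = j^2 - j - 56
(2) = gcd((l - 8)*(l + 2)*(l + 3), (l + 3)^2*(l + 5)) = l + 3
(3) = gcd((g - 7)*(g + 3*sqrt(2)), (g - 6*sqrt(2))*(g + 7*sqrt(2))) = 1
(4) = c - 2
(5) = 1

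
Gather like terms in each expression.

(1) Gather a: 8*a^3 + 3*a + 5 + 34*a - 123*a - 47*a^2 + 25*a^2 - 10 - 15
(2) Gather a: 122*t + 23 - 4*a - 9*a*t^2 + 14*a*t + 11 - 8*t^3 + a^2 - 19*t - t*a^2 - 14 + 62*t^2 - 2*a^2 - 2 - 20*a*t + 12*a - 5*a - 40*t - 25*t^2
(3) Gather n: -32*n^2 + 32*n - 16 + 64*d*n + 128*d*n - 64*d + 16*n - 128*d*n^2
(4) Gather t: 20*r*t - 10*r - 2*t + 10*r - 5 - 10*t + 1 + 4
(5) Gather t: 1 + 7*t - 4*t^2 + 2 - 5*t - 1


(1) = 8*a^3 - 22*a^2 - 86*a - 20
(2) = a^2*(-t - 1) + a*(-9*t^2 - 6*t + 3) - 8*t^3 + 37*t^2 + 63*t + 18
(3) = -64*d + n^2*(-128*d - 32) + n*(192*d + 48) - 16
(4) = t*(20*r - 12)
(5) = -4*t^2 + 2*t + 2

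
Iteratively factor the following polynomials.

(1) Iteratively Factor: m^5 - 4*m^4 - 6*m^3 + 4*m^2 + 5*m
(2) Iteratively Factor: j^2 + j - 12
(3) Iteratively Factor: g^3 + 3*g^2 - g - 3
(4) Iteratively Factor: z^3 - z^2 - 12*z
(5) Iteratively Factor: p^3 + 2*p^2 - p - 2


(1) = (m - 5)*(m^4 + m^3 - m^2 - m) = (m - 5)*(m + 1)*(m^3 - m) = (m - 5)*(m - 1)*(m + 1)*(m^2 + m) = (m - 5)*(m - 1)*(m + 1)^2*(m)
(2) = (j + 4)*(j - 3)
(3) = (g + 3)*(g^2 - 1) = (g - 1)*(g + 3)*(g + 1)
(4) = (z + 3)*(z^2 - 4*z) = (z - 4)*(z + 3)*(z)
(5) = (p - 1)*(p^2 + 3*p + 2) = (p - 1)*(p + 2)*(p + 1)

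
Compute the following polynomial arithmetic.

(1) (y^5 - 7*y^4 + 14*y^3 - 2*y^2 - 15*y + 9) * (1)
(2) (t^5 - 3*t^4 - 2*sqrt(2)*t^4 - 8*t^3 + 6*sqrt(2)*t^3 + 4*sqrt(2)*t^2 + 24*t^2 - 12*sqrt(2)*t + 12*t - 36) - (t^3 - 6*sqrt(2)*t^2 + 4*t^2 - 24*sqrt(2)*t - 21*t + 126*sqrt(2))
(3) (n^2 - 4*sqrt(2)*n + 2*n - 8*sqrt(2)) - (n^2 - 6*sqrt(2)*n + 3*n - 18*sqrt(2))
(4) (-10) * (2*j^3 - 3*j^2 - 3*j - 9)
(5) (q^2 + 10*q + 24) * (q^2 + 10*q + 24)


(1) = y^5 - 7*y^4 + 14*y^3 - 2*y^2 - 15*y + 9
(2) = t^5 - 3*t^4 - 2*sqrt(2)*t^4 - 9*t^3 + 6*sqrt(2)*t^3 + 10*sqrt(2)*t^2 + 20*t^2 + 12*sqrt(2)*t + 33*t - 126*sqrt(2) - 36
(3) = -n + 2*sqrt(2)*n + 10*sqrt(2)
(4) = -20*j^3 + 30*j^2 + 30*j + 90
(5) = q^4 + 20*q^3 + 148*q^2 + 480*q + 576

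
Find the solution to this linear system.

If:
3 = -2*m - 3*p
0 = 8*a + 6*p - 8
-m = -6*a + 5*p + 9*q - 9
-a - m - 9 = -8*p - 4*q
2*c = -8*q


Then:
a = 419/482
c = -1618/241
m = -849/482
p = 42/241
q = 809/482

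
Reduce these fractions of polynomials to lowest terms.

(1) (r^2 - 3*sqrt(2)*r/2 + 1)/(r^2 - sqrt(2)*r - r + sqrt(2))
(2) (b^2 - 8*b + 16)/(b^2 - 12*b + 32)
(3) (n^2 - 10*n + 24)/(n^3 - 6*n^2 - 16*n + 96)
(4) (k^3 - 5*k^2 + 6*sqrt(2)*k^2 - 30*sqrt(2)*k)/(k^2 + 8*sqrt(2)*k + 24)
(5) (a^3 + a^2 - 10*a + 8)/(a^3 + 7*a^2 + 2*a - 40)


(1) = (2*r - sqrt(2))/(2*r - 2)
(2) = (b - 4)/(b - 8)
(3) = 1/(n + 4)
(4) = (k^2 - 5*k)/(k + 2*sqrt(2))
(5) = (a - 1)/(a + 5)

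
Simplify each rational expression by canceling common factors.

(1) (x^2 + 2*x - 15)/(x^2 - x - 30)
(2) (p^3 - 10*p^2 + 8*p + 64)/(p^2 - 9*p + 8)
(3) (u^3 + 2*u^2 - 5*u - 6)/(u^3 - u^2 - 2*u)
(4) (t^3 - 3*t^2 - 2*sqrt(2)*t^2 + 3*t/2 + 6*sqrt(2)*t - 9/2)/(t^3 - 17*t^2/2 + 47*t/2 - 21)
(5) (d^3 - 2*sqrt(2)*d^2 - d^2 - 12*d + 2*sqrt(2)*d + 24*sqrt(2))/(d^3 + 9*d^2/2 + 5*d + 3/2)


(1) = (x - 3)/(x - 6)
(2) = (p^2 - 2*p - 8)/(p - 1)
(3) = (u + 3)/u
(4) = (4*t^2 - 8*sqrt(2)*t + 6)/(4*t^2 - 22*t + 28)
(5) = (2*d^2 + d*(-8 - 4*sqrt(2)) + 16*sqrt(2))/(2*d^2 + 3*d + 1)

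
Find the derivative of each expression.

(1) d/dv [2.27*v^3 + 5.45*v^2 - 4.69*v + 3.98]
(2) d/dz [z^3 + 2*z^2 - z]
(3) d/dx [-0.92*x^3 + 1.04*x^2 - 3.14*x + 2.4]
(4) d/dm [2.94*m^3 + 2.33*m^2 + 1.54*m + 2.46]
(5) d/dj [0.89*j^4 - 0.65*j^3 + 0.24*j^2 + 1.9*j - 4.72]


(1) = 6.81*v^2 + 10.9*v - 4.69
(2) = 3*z^2 + 4*z - 1
(3) = -2.76*x^2 + 2.08*x - 3.14
(4) = 8.82*m^2 + 4.66*m + 1.54
(5) = 3.56*j^3 - 1.95*j^2 + 0.48*j + 1.9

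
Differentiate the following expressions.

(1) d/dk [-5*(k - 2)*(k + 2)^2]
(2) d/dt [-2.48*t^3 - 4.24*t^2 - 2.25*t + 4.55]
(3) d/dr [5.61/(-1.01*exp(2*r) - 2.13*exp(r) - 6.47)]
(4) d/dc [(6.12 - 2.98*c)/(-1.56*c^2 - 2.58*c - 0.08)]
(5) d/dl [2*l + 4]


(1) = 5*(2 - 3*k)*(k + 2)
(2) = -7.44*t^2 - 8.48*t - 2.25
(3) = (11.3322*exp(r) + 11.9493)*exp(r)/(1.01*exp(2*r) + 2.13*exp(r) + 6.47)^2
(4) = (-4.6488*c^2 + 19.0944*c + 16.028)/(2.4336*c^4 + 8.0496*c^3 + 6.906*c^2 + 0.4128*c + 0.0064)
(5) = 2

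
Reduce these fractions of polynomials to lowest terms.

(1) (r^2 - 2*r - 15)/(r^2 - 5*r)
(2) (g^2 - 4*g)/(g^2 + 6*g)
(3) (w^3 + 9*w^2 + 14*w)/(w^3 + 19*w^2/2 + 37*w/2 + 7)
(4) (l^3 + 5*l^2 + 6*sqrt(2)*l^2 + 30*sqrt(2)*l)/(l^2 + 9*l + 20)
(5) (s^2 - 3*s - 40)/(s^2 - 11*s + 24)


(1) = (r + 3)/r
(2) = (g - 4)/(g + 6)
(3) = 2*w/(2*w + 1)
(4) = (l^2 + 6*sqrt(2)*l)/(l + 4)
(5) = (s + 5)/(s - 3)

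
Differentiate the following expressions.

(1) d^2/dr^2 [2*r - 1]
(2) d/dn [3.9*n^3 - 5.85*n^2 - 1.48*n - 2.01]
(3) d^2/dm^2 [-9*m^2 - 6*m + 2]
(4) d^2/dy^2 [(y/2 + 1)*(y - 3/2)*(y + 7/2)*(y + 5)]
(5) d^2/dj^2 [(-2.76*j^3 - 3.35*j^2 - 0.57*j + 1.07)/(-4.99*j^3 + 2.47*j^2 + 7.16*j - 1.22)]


(1) = 0
(2) = 11.7*n^2 - 11.7*n - 1.48
(3) = -18
(4) = 6*y^2 + 27*y + 75/4
(5) = (234.866326*j^6 + 676.820646*j^5 + 154.643094*j^4 + 154.305958*j^3 + 64.482426*j^2 - 39.501576*j - 96.226652)/(124.251499*j^9 - 184.509741*j^8 - 443.523675*j^7 + 605.560031*j^6 + 546.177504*j^5 - 619.08069*j^4 - 215.324684*j^3 + 176.603052*j^2 - 31.970832*j + 1.815848)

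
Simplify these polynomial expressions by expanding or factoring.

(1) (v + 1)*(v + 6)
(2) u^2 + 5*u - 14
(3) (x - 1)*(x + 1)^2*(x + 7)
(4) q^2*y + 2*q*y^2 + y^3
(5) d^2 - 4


(1) = v^2 + 7*v + 6
(2) = (u - 2)*(u + 7)
(3) = x^4 + 8*x^3 + 6*x^2 - 8*x - 7
(4) = y*(q + y)^2
(5) = (d - 2)*(d + 2)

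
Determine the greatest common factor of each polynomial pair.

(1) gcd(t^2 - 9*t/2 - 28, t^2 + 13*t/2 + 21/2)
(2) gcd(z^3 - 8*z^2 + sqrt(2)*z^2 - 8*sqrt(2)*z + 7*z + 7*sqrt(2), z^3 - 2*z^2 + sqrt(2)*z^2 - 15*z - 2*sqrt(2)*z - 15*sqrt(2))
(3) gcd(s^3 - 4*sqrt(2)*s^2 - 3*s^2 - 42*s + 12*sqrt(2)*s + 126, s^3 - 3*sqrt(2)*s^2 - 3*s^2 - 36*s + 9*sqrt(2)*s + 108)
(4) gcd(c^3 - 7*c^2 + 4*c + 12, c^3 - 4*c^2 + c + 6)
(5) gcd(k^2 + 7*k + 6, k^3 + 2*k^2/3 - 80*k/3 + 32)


(1) = gcd((t - 8)*(t + 7/2), (t + 3)*(t + 7/2)) = t + 7/2
(2) = z + sqrt(2)
(3) = s^2 + s*(-3 + 3*sqrt(2)) - 9*sqrt(2)
(4) = c^2 - c - 2
(5) = gcd((k + 1)*(k + 6), (k - 4)*(k - 4/3)*(k + 6)) = k + 6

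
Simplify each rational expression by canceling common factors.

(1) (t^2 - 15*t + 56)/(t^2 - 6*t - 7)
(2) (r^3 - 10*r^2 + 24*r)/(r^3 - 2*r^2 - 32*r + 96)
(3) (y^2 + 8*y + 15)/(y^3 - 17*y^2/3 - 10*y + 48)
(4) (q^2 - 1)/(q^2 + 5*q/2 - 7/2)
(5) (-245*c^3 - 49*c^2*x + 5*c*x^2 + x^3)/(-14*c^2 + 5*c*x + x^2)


(1) = (t - 8)/(t + 1)
(2) = (r^2 - 6*r)/(r^2 + 2*r - 24)
(3) = (3*y + 15)/(3*y^2 - 26*y + 48)
(4) = (2*q + 2)/(2*q + 7)
(5) = (-35*c^2 - 2*c*x + x^2)/(-2*c + x)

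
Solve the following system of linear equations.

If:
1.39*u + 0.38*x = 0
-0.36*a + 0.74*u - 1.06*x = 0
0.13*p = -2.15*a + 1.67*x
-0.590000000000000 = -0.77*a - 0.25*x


Then:
a = 0.84
p = -17.06
u = 0.07
x = -0.24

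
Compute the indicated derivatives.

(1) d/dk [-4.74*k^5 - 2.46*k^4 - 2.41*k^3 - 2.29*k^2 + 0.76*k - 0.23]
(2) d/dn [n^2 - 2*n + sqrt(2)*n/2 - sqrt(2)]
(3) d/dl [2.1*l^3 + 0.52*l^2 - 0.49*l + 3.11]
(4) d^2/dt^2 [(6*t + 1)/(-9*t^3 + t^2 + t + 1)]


(1) = -23.7*k^4 - 9.84*k^3 - 7.23*k^2 - 4.58*k + 0.76
(2) = 2*n - 2 + sqrt(2)/2
(3) = 6.3*l^2 + 1.04*l - 0.49
(4) = 2*((6*t + 1)*(-27*t^2 + 2*t + 1)^2 + (162*t^2 - 12*t + (6*t + 1)*(27*t - 1) - 6)*(-9*t^3 + t^2 + t + 1))/(-9*t^3 + t^2 + t + 1)^3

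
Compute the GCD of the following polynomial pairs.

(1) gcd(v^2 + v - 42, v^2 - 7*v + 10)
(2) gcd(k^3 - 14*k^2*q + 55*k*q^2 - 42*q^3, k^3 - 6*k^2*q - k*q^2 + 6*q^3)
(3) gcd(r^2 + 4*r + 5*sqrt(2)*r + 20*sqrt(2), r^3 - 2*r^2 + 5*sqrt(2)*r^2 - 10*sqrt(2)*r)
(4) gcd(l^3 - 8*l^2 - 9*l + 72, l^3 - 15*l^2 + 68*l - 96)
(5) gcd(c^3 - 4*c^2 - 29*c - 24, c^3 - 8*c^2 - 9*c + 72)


(1) = gcd((v - 6)*(v + 7), (v - 5)*(v - 2)) = 1
(2) = gcd((k - 7*q)*(k - 6*q)*(k - q), (k - 6*q)*(k - q)*(k + q)) = k^2 - 7*k*q + 6*q^2
(3) = gcd((r + 4)*(r + 5*sqrt(2)), r*(r - 2)*(r + 5*sqrt(2))) = r + 5*sqrt(2)
(4) = l^2 - 11*l + 24
(5) = gcd((c - 8)*(c + 1)*(c + 3), (c - 8)*(c - 3)*(c + 3)) = c^2 - 5*c - 24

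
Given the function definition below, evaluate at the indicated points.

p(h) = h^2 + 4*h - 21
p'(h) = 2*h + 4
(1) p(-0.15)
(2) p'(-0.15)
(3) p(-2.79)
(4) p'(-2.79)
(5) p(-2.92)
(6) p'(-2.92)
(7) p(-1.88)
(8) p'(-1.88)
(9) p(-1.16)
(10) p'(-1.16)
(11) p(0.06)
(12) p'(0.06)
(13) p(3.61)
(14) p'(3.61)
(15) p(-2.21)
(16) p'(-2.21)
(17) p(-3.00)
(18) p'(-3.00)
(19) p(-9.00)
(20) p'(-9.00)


(1) = -21.58
(2) = 3.70
(3) = -24.38
(4) = -1.58
(5) = -24.15
(6) = -1.84
(7) = -24.99
(8) = 0.24
(9) = -24.29
(10) = 1.68
(11) = -20.76
(12) = 4.12
(13) = 6.47
(14) = 11.22
(15) = -24.96
(16) = -0.42
(17) = -24.00
(18) = -2.00
(19) = 24.00
(20) = -14.00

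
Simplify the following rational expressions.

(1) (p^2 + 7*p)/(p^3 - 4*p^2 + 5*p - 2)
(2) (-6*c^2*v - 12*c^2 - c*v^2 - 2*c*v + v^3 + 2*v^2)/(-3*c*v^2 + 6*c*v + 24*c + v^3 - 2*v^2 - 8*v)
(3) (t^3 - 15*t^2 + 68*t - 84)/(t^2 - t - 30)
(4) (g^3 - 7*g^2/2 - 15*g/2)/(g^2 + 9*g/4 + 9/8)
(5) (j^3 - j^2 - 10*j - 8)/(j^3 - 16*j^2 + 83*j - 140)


(1) = (p^2 + 7*p)/(p^3 - 4*p^2 + 5*p - 2)
(2) = (2*c + v)/(v - 4)
(3) = (t^2 - 9*t + 14)/(t + 5)
(4) = (4*g^2 - 20*g)/(4*g + 3)
(5) = (j^2 + 3*j + 2)/(j^2 - 12*j + 35)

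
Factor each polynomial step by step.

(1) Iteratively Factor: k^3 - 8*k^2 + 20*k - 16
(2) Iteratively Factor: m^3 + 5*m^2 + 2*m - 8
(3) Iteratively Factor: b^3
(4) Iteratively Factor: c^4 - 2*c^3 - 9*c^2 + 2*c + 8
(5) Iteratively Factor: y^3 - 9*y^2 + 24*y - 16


(1) = (k - 4)*(k^2 - 4*k + 4) = (k - 4)*(k - 2)*(k - 2)
(2) = (m + 2)*(m^2 + 3*m - 4) = (m - 1)*(m + 2)*(m + 4)
(3) = (b)*(b^2) = b^2*(b)
(4) = (c + 1)*(c^3 - 3*c^2 - 6*c + 8) = (c + 1)*(c + 2)*(c^2 - 5*c + 4) = (c - 1)*(c + 1)*(c + 2)*(c - 4)
(5) = (y - 1)*(y^2 - 8*y + 16) = (y - 4)*(y - 1)*(y - 4)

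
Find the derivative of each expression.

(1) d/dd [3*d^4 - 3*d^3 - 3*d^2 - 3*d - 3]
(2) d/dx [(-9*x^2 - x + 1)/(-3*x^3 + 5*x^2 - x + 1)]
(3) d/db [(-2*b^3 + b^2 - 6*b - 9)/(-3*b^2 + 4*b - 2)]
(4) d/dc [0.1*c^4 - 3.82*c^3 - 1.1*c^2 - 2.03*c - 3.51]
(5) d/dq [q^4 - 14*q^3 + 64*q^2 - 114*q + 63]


(1) = 12*d^3 - 9*d^2 - 6*d - 3
(2) = x*(-27*x^3 - 6*x^2 + 23*x - 28)/(9*x^6 - 30*x^5 + 31*x^4 - 16*x^3 + 11*x^2 - 2*x + 1)
(3) = 2*(3*b^4 - 8*b^3 - b^2 - 29*b + 24)/(9*b^4 - 24*b^3 + 28*b^2 - 16*b + 4)
(4) = 0.4*c^3 - 11.46*c^2 - 2.2*c - 2.03
(5) = 4*q^3 - 42*q^2 + 128*q - 114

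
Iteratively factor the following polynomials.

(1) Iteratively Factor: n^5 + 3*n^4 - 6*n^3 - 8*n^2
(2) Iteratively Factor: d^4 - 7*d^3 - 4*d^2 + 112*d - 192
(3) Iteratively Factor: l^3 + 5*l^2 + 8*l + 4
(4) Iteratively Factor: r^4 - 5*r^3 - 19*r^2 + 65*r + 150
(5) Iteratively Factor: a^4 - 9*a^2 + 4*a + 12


(1) = (n + 4)*(n^4 - n^3 - 2*n^2) = n*(n + 4)*(n^3 - n^2 - 2*n) = n*(n - 2)*(n + 4)*(n^2 + n) = n^2*(n - 2)*(n + 4)*(n + 1)
(2) = (d - 4)*(d^3 - 3*d^2 - 16*d + 48) = (d - 4)^2*(d^2 + d - 12) = (d - 4)^2*(d - 3)*(d + 4)
(3) = (l + 1)*(l^2 + 4*l + 4) = (l + 1)*(l + 2)*(l + 2)
(4) = (r - 5)*(r^3 - 19*r - 30) = (r - 5)*(r + 3)*(r^2 - 3*r - 10) = (r - 5)*(r + 2)*(r + 3)*(r - 5)
(5) = (a - 2)*(a^3 + 2*a^2 - 5*a - 6) = (a - 2)*(a + 1)*(a^2 + a - 6) = (a - 2)^2*(a + 1)*(a + 3)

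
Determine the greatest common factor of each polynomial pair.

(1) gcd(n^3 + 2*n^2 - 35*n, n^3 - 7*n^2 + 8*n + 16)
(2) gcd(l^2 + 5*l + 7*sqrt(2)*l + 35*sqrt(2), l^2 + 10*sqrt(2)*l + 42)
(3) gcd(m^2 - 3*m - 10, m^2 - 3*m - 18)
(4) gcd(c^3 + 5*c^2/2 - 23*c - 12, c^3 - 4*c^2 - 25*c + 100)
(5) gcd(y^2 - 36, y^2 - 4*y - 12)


(1) = gcd(n*(n - 5)*(n + 7), (n - 4)^2*(n + 1)) = 1
(2) = gcd((l + 5)*(l + 7*sqrt(2)), (l + 3*sqrt(2))*(l + 7*sqrt(2))) = l + 7*sqrt(2)
(3) = 1
(4) = gcd((c - 4)*(c + 1/2)*(c + 6), (c - 5)*(c - 4)*(c + 5)) = c - 4
(5) = y - 6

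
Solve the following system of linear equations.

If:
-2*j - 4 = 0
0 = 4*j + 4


Then:
No Solution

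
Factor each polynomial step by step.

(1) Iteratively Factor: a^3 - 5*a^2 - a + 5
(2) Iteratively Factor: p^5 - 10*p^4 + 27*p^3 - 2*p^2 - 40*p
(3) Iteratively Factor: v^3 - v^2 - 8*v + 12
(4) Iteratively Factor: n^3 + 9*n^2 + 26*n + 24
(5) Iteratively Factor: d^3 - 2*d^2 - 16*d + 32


(1) = (a - 5)*(a^2 - 1) = (a - 5)*(a + 1)*(a - 1)
(2) = (p - 4)*(p^4 - 6*p^3 + 3*p^2 + 10*p) = (p - 4)*(p + 1)*(p^3 - 7*p^2 + 10*p) = (p - 4)*(p - 2)*(p + 1)*(p^2 - 5*p) = p*(p - 4)*(p - 2)*(p + 1)*(p - 5)
(3) = (v + 3)*(v^2 - 4*v + 4) = (v - 2)*(v + 3)*(v - 2)
(4) = (n + 4)*(n^2 + 5*n + 6) = (n + 2)*(n + 4)*(n + 3)
(5) = (d + 4)*(d^2 - 6*d + 8) = (d - 2)*(d + 4)*(d - 4)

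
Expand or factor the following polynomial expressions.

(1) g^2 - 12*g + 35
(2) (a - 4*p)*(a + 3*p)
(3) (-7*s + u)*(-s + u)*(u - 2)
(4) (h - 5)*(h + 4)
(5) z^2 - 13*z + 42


(1) = (g - 7)*(g - 5)
(2) = a^2 - a*p - 12*p^2
(3) = 7*s^2*u - 14*s^2 - 8*s*u^2 + 16*s*u + u^3 - 2*u^2
(4) = h^2 - h - 20
(5) = (z - 7)*(z - 6)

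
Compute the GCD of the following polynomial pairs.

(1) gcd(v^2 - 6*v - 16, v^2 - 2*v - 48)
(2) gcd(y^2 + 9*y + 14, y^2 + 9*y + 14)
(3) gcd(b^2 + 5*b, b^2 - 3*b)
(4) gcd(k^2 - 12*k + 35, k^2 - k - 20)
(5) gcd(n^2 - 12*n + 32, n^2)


(1) = gcd((v - 8)*(v + 2), (v - 8)*(v + 6)) = v - 8
(2) = y^2 + 9*y + 14
(3) = gcd(b*(b + 5), b*(b - 3)) = b
(4) = k - 5
(5) = gcd((n - 8)*(n - 4), n^2) = 1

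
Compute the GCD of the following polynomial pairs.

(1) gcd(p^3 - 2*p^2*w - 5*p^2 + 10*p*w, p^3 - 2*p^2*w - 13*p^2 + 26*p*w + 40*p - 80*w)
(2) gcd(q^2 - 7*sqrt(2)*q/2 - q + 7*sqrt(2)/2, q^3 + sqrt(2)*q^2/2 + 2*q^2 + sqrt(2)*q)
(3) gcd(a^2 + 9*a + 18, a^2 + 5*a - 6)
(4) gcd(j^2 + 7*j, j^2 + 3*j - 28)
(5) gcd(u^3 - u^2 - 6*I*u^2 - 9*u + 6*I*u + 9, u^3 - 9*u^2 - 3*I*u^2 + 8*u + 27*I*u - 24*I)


(1) = p^2 - 2*p*w - 5*p + 10*w
(2) = gcd((q - 1)*(q - 7*sqrt(2)/2), q*(q + 2)*(q + sqrt(2)/2)) = 1
(3) = a + 6
(4) = j + 7
(5) = u^2 + u*(-1 - 3*I) + 3*I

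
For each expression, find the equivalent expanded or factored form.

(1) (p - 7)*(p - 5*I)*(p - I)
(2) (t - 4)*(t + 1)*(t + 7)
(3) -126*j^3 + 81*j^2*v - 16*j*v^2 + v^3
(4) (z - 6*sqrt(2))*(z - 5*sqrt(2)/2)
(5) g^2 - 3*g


(1) = p^3 - 7*p^2 - 6*I*p^2 - 5*p + 42*I*p + 35
(2) = t^3 + 4*t^2 - 25*t - 28
(3) = (-7*j + v)*(-6*j + v)*(-3*j + v)
(4) = z^2 - 17*sqrt(2)*z/2 + 30
(5) = g*(g - 3)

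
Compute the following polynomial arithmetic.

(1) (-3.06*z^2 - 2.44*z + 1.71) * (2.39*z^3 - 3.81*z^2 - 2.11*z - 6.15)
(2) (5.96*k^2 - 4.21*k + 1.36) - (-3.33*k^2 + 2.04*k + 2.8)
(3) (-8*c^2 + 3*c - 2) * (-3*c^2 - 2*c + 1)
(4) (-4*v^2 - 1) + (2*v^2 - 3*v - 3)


(1) = -7.3134*z^5 + 5.827*z^4 + 19.8399*z^3 + 17.4523*z^2 + 11.3979*z - 10.5165
(2) = 9.29*k^2 - 6.25*k - 1.44
(3) = 24*c^4 + 7*c^3 - 8*c^2 + 7*c - 2
(4) = -2*v^2 - 3*v - 4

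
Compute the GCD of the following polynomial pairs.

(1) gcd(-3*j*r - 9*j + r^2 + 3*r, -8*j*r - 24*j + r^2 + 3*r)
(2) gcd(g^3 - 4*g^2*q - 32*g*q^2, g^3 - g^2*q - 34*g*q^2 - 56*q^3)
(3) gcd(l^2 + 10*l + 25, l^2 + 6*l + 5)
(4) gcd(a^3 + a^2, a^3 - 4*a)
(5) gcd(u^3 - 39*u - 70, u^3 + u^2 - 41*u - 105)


(1) = r + 3
(2) = g + 4*q
(3) = gcd((l + 5)^2, (l + 1)*(l + 5)) = l + 5
(4) = a
(5) = gcd((u - 7)*(u + 2)*(u + 5), (u - 7)*(u + 3)*(u + 5)) = u^2 - 2*u - 35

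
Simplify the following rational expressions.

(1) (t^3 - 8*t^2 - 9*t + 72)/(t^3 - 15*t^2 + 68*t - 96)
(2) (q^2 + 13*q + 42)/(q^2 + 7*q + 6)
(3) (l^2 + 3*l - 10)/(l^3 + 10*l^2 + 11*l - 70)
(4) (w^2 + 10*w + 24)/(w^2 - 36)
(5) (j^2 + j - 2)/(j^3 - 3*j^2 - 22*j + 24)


(1) = (t + 3)/(t - 4)
(2) = (q + 7)/(q + 1)
(3) = 1/(l + 7)
(4) = (w + 4)/(w - 6)
(5) = (j + 2)/(j^2 - 2*j - 24)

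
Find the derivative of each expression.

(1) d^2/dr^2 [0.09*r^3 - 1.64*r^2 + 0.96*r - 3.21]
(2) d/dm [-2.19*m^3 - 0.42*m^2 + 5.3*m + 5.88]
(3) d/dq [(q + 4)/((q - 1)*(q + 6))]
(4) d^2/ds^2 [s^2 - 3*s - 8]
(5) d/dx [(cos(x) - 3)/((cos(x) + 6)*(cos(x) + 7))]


(1) = 0.54*r - 3.28
(2) = -6.57*m^2 - 0.84*m + 5.3
(3) = (-q^2 - 8*q - 26)/(q^4 + 10*q^3 + 13*q^2 - 60*q + 36)
(4) = 2
(5) = (cos(x)^2 - 6*cos(x) - 81)*sin(x)/((cos(x) + 6)^2*(cos(x) + 7)^2)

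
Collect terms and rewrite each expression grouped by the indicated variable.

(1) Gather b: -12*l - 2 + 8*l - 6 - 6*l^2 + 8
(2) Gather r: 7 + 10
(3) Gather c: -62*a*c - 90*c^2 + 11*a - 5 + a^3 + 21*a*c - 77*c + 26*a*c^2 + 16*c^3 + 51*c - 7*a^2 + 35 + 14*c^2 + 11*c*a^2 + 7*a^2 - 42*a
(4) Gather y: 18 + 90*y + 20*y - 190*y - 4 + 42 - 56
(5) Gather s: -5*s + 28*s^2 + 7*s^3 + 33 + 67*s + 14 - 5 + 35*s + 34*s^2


(1) = -6*l^2 - 4*l
(2) = 17
(3) = a^3 - 31*a + 16*c^3 + c^2*(26*a - 76) + c*(11*a^2 - 41*a - 26) + 30
(4) = -80*y
(5) = 7*s^3 + 62*s^2 + 97*s + 42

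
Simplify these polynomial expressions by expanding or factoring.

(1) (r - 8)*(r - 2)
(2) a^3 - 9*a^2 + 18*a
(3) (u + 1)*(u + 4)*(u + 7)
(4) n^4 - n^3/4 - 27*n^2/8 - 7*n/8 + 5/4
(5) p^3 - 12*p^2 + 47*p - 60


(1) = r^2 - 10*r + 16
(2) = a*(a - 6)*(a - 3)
(3) = u^3 + 12*u^2 + 39*u + 28
(4) = (n - 2)*(n - 1/2)*(n + 1)*(n + 5/4)
(5) = (p - 5)*(p - 4)*(p - 3)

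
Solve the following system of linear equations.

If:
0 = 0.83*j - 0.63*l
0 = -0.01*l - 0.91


Then:
j = -69.07
l = -91.00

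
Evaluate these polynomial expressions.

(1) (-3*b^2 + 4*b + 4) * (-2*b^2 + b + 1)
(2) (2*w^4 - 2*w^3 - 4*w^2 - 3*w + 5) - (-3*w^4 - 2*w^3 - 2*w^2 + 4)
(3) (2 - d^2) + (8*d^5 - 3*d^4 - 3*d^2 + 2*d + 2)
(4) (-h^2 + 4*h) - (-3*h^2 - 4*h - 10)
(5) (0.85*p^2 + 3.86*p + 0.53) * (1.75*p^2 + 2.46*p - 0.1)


(1) = 6*b^4 - 11*b^3 - 7*b^2 + 8*b + 4
(2) = 5*w^4 - 2*w^2 - 3*w + 1
(3) = 8*d^5 - 3*d^4 - 4*d^2 + 2*d + 4
(4) = 2*h^2 + 8*h + 10
(5) = 1.4875*p^4 + 8.846*p^3 + 10.3381*p^2 + 0.9178*p - 0.053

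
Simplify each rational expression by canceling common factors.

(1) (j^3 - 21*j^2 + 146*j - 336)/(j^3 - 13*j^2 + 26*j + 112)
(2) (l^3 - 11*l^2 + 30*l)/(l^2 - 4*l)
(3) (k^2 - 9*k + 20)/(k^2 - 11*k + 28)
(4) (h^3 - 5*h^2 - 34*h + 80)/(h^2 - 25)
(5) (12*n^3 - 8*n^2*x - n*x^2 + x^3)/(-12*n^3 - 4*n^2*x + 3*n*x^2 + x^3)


(1) = (j - 6)/(j + 2)
(2) = (l^2 - 11*l + 30)/(l - 4)
(3) = (k - 5)/(k - 7)
(4) = (h^2 - 10*h + 16)/(h - 5)
(5) = (-2*n + x)/(2*n + x)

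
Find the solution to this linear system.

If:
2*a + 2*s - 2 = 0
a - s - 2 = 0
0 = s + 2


Then:
No Solution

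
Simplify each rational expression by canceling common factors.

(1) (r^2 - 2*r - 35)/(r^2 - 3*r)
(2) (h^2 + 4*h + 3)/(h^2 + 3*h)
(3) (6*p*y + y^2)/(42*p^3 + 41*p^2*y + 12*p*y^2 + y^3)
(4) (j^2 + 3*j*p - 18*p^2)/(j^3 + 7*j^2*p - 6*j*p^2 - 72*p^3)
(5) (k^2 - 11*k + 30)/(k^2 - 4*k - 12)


(1) = (r^2 - 2*r - 35)/(r^2 - 3*r)
(2) = (h + 1)/h
(3) = (6*p*y + y^2)/(42*p^3 + 41*p^2*y + 12*p*y^2 + y^3)
(4) = 1/(j + 4*p)
(5) = (k - 5)/(k + 2)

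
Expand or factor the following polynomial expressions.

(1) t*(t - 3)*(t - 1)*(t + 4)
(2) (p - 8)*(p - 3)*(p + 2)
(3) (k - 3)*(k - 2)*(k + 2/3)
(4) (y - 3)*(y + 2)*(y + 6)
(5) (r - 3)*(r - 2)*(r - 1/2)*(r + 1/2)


(1) = t^4 - 13*t^2 + 12*t
(2) = p^3 - 9*p^2 + 2*p + 48
(3) = k^3 - 13*k^2/3 + 8*k/3 + 4
(4) = y^3 + 5*y^2 - 12*y - 36
(5) = r^4 - 5*r^3 + 23*r^2/4 + 5*r/4 - 3/2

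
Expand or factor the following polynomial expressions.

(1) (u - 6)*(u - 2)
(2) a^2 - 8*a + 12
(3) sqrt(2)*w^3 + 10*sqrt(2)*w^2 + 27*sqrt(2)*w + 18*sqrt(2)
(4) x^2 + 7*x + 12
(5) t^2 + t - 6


(1) = u^2 - 8*u + 12
(2) = (a - 6)*(a - 2)
(3) = (w + 3)*(w + 6)*(sqrt(2)*w + sqrt(2))
(4) = (x + 3)*(x + 4)
(5) = (t - 2)*(t + 3)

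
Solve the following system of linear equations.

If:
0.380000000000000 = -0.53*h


Then:
h = -0.72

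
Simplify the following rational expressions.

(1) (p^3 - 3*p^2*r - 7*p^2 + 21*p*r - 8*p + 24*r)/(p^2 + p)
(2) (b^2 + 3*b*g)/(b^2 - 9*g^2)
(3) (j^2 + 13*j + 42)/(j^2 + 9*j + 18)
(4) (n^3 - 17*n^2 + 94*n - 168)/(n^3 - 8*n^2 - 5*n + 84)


(1) = (p^2 - 3*p*r - 8*p + 24*r)/p
(2) = b/(b - 3*g)
(3) = (j + 7)/(j + 3)
(4) = (n - 6)/(n + 3)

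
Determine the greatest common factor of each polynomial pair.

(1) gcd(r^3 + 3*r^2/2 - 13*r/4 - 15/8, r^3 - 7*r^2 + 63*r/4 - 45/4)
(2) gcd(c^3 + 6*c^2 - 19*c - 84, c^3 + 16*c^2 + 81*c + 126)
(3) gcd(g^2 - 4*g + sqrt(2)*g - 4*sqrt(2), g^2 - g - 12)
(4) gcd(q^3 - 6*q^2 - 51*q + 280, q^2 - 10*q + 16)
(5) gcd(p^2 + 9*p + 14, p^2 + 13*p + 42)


(1) = r - 3/2
(2) = c^2 + 10*c + 21
(3) = gcd((g - 4)*(g + sqrt(2)), (g - 4)*(g + 3)) = g - 4
(4) = gcd((q - 8)*(q - 5)*(q + 7), (q - 8)*(q - 2)) = q - 8
(5) = p + 7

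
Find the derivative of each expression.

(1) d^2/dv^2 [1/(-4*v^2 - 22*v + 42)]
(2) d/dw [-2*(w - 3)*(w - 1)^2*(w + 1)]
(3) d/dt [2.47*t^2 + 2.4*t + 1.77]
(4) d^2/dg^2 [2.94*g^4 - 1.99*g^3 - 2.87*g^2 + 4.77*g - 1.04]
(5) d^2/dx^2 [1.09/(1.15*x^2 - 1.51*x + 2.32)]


(1) = (4*v^2 + 22*v - (4*v + 11)^2 - 42)/(2*v^2 + 11*v - 21)^3
(2) = -8*w^3 + 24*w^2 - 8*w - 8
(3) = 4.94*t + 2.4
(4) = 35.28*g^2 - 11.94*g - 5.74
(5) = (-2.88305*x^2 + 3.78557*x + 1.09*(2.3*x - 1.51)*(4.6*x - 3.02) - 5.81624)/(1.15*x^2 - 1.51*x + 2.32)^3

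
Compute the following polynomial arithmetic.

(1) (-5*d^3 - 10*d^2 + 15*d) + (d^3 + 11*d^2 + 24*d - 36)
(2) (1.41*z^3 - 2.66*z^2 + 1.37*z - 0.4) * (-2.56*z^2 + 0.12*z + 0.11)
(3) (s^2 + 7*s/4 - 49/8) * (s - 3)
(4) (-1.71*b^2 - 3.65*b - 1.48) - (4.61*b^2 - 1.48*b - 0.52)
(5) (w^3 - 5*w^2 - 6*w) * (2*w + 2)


(1) = -4*d^3 + d^2 + 39*d - 36
(2) = -3.6096*z^5 + 6.9788*z^4 - 3.6713*z^3 + 0.8958*z^2 + 0.1027*z - 0.044
(3) = s^3 - 5*s^2/4 - 91*s/8 + 147/8
(4) = -6.32*b^2 - 2.17*b - 0.96
(5) = 2*w^4 - 8*w^3 - 22*w^2 - 12*w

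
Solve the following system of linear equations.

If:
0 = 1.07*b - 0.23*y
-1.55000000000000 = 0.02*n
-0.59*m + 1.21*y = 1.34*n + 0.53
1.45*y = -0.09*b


Then:
b = 0.00
m = 175.12
n = -77.50
y = 0.00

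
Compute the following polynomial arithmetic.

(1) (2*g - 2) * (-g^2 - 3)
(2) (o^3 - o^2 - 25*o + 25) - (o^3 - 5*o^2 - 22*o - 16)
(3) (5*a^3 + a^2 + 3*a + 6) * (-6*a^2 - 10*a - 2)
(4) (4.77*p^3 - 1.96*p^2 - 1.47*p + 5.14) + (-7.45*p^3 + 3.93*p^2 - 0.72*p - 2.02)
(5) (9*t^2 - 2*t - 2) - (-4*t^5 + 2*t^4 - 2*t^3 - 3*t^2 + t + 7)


(1) = -2*g^3 + 2*g^2 - 6*g + 6
(2) = 4*o^2 - 3*o + 41
(3) = -30*a^5 - 56*a^4 - 38*a^3 - 68*a^2 - 66*a - 12
(4) = -2.68*p^3 + 1.97*p^2 - 2.19*p + 3.12
(5) = 4*t^5 - 2*t^4 + 2*t^3 + 12*t^2 - 3*t - 9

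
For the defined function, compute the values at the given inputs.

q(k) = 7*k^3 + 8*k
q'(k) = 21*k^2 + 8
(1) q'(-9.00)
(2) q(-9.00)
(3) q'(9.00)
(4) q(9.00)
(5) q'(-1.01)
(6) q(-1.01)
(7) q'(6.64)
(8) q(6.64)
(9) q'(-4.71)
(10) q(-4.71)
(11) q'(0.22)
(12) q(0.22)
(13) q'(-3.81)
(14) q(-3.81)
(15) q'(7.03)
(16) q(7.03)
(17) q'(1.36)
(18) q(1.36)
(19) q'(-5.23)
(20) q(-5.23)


(1) = 1709.00
(2) = -5175.00
(3) = 1709.00
(4) = 5175.00
(5) = 29.42
(6) = -15.29
(7) = 933.88
(8) = 2102.40
(9) = 473.87
(10) = -769.09
(11) = 9.02
(12) = 1.83
(13) = 312.84
(14) = -417.62
(15) = 1045.84
(16) = 2488.24
(17) = 46.84
(18) = 28.49
(19) = 582.41
(20) = -1043.23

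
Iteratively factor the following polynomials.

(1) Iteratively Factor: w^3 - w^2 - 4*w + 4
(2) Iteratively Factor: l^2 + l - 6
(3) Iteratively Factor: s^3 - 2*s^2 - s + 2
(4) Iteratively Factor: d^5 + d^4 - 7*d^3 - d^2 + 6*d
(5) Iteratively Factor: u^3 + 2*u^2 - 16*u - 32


(1) = (w + 2)*(w^2 - 3*w + 2) = (w - 1)*(w + 2)*(w - 2)
(2) = (l + 3)*(l - 2)
(3) = (s - 2)*(s^2 - 1) = (s - 2)*(s + 1)*(s - 1)
(4) = (d)*(d^4 + d^3 - 7*d^2 - d + 6) = d*(d - 1)*(d^3 + 2*d^2 - 5*d - 6) = d*(d - 1)*(d + 1)*(d^2 + d - 6) = d*(d - 1)*(d + 1)*(d + 3)*(d - 2)
(5) = (u - 4)*(u^2 + 6*u + 8) = (u - 4)*(u + 2)*(u + 4)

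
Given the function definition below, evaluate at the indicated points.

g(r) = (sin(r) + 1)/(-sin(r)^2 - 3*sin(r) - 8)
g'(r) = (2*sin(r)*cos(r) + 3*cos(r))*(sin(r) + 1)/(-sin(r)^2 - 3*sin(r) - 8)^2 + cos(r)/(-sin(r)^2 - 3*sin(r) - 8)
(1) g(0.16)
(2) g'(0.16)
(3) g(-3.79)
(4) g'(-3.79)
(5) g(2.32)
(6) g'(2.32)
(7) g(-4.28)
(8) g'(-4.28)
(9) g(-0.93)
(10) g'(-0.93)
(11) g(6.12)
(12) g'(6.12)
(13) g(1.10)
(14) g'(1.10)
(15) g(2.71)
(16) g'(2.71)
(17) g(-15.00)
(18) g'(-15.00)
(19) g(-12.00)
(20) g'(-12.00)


(1) = -0.14
(2) = -0.06
(3) = -0.16
(4) = 0.03
(5) = -0.16
(6) = 0.02
(7) = -0.17
(8) = 0.01
(9) = -0.03
(10) = -0.09
(11) = -0.11
(12) = -0.09
(13) = -0.16
(14) = -0.01
(15) = -0.15
(16) = 0.04
(17) = -0.05
(18) = 0.11
(19) = -0.16
(20) = -0.03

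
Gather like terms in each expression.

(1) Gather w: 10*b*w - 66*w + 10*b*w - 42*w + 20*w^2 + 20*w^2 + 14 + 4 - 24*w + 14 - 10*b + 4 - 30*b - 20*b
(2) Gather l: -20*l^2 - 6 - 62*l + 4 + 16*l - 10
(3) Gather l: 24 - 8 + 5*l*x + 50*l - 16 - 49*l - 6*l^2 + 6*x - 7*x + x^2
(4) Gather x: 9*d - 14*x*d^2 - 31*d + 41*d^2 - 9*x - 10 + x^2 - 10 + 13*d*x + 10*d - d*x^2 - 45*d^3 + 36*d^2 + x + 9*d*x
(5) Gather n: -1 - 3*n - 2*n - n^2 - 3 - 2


(1) = -60*b + 40*w^2 + w*(20*b - 132) + 36
(2) = -20*l^2 - 46*l - 12
(3) = -6*l^2 + l*(5*x + 1) + x^2 - x
(4) = -45*d^3 + 77*d^2 - 12*d + x^2*(1 - d) + x*(-14*d^2 + 22*d - 8) - 20
(5) = -n^2 - 5*n - 6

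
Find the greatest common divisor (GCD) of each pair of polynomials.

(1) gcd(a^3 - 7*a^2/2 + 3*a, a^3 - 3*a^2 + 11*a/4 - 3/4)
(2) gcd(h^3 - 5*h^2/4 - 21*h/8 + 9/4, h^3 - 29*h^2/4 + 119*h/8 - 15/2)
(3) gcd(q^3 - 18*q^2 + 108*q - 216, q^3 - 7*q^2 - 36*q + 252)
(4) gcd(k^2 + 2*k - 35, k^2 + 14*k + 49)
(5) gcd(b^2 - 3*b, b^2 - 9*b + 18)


(1) = gcd(a*(a - 2)*(a - 3/2), (a - 3/2)*(a - 1)*(a - 1/2)) = a - 3/2
(2) = h - 3/4
(3) = q - 6
(4) = gcd((k - 5)*(k + 7), (k + 7)^2) = k + 7
(5) = gcd(b*(b - 3), (b - 6)*(b - 3)) = b - 3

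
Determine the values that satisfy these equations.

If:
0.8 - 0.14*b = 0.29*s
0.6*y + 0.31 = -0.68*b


Then:
b = -0.882352941176471*y - 0.455882352941176
s = 0.425963488843813*y + 2.97870182555781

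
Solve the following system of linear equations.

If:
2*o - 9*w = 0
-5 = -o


Then:
o = 5
w = 10/9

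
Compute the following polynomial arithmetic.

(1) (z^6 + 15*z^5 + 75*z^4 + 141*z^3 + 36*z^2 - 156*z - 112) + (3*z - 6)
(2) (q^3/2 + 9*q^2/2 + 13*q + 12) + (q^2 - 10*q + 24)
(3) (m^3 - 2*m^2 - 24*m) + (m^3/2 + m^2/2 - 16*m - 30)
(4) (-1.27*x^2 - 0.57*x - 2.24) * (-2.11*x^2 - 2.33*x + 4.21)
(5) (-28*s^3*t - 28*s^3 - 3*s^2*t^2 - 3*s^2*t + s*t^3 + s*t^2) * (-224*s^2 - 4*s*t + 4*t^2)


(1) = z^6 + 15*z^5 + 75*z^4 + 141*z^3 + 36*z^2 - 153*z - 118
(2) = q^3/2 + 11*q^2/2 + 3*q + 36
(3) = 3*m^3/2 - 3*m^2/2 - 40*m - 30
(4) = 2.6797*x^4 + 4.1618*x^3 + 0.7078*x^2 + 2.8195*x - 9.4304
(5) = 6272*s^5*t + 6272*s^5 + 784*s^4*t^2 + 784*s^4*t - 324*s^3*t^3 - 324*s^3*t^2 - 16*s^2*t^4 - 16*s^2*t^3 + 4*s*t^5 + 4*s*t^4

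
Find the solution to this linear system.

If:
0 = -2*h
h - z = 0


Then:
h = 0
z = 0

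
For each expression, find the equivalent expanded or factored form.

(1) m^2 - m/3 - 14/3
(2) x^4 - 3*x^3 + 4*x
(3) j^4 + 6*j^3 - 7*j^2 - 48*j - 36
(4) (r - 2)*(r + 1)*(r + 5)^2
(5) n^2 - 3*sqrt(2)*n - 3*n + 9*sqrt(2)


(1) = (m - 7/3)*(m + 2)
(2) = x*(x - 2)^2*(x + 1)
(3) = (j - 3)*(j + 1)*(j + 2)*(j + 6)
(4) = r^4 + 9*r^3 + 13*r^2 - 45*r - 50
(5) = (n - 3)*(n - 3*sqrt(2))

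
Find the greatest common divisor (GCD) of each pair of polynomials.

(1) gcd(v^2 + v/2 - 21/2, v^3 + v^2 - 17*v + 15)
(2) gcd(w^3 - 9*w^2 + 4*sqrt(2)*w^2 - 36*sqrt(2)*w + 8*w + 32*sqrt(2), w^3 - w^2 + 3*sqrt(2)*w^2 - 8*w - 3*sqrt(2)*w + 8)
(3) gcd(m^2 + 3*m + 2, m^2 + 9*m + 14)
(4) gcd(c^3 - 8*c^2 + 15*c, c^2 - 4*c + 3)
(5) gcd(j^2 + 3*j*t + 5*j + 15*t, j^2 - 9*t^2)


(1) = gcd((v - 3)*(v + 7/2), (v - 3)*(v - 1)*(v + 5)) = v - 3
(2) = gcd((w - 8)*(w - 1)*(w + 4*sqrt(2)), (w - 1)*(w - sqrt(2))*(w + 4*sqrt(2))) = w^2 + w*(-1 + 4*sqrt(2)) - 4*sqrt(2)
(3) = gcd((m + 1)*(m + 2), (m + 2)*(m + 7)) = m + 2
(4) = c - 3
(5) = gcd((j + 5)*(j + 3*t), (j - 3*t)*(j + 3*t)) = j + 3*t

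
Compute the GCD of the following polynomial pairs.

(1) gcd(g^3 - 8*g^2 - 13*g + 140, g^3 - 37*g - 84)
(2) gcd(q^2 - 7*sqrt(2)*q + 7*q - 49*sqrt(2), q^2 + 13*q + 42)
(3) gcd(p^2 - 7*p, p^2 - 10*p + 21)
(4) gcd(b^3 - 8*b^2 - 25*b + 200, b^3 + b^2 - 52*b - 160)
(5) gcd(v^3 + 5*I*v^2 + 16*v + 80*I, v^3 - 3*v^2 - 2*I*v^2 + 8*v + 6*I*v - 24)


(1) = g^2 - 3*g - 28
(2) = q + 7
(3) = p - 7
(4) = b^2 - 3*b - 40
(5) = v - 4*I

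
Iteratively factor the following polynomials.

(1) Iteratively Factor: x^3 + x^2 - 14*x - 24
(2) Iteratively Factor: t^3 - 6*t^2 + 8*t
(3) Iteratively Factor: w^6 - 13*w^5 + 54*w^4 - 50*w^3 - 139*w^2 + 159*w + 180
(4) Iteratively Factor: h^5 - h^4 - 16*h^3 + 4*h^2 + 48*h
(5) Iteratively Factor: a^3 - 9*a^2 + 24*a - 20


(1) = (x + 2)*(x^2 - x - 12) = (x - 4)*(x + 2)*(x + 3)
(2) = (t - 4)*(t^2 - 2*t) = t*(t - 4)*(t - 2)
(3) = (w - 3)*(w^5 - 10*w^4 + 24*w^3 + 22*w^2 - 73*w - 60) = (w - 5)*(w - 3)*(w^4 - 5*w^3 - w^2 + 17*w + 12) = (w - 5)*(w - 4)*(w - 3)*(w^3 - w^2 - 5*w - 3) = (w - 5)*(w - 4)*(w - 3)*(w + 1)*(w^2 - 2*w - 3) = (w - 5)*(w - 4)*(w - 3)^2*(w + 1)*(w + 1)
(4) = (h + 3)*(h^4 - 4*h^3 - 4*h^2 + 16*h) = h*(h + 3)*(h^3 - 4*h^2 - 4*h + 16) = h*(h - 4)*(h + 3)*(h^2 - 4) = h*(h - 4)*(h + 2)*(h + 3)*(h - 2)
(5) = (a - 2)*(a^2 - 7*a + 10) = (a - 2)^2*(a - 5)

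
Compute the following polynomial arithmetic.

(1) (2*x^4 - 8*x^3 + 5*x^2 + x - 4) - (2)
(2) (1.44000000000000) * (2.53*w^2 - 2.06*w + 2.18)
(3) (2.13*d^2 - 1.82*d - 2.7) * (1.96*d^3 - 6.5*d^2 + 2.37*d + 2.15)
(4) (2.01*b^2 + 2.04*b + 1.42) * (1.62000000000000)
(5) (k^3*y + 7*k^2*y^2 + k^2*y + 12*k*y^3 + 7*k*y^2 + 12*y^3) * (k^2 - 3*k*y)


(1) = 2*x^4 - 8*x^3 + 5*x^2 + x - 6
(2) = 3.6432*w^2 - 2.9664*w + 3.1392
(3) = 4.1748*d^5 - 17.4122*d^4 + 11.5861*d^3 + 17.8161*d^2 - 10.312*d - 5.805
(4) = 3.2562*b^2 + 3.3048*b + 2.3004
(5) = k^5*y + 4*k^4*y^2 + k^4*y - 9*k^3*y^3 + 4*k^3*y^2 - 36*k^2*y^4 - 9*k^2*y^3 - 36*k*y^4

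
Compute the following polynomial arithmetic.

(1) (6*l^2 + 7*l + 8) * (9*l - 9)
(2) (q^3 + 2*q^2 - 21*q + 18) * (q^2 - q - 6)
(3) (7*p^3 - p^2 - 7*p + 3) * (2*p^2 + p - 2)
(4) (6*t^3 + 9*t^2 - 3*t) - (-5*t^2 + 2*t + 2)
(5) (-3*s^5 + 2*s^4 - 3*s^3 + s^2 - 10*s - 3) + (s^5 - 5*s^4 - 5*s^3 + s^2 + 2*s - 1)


(1) = 54*l^3 + 9*l^2 + 9*l - 72
(2) = q^5 + q^4 - 29*q^3 + 27*q^2 + 108*q - 108
(3) = 14*p^5 + 5*p^4 - 29*p^3 + p^2 + 17*p - 6
(4) = 6*t^3 + 14*t^2 - 5*t - 2
(5) = -2*s^5 - 3*s^4 - 8*s^3 + 2*s^2 - 8*s - 4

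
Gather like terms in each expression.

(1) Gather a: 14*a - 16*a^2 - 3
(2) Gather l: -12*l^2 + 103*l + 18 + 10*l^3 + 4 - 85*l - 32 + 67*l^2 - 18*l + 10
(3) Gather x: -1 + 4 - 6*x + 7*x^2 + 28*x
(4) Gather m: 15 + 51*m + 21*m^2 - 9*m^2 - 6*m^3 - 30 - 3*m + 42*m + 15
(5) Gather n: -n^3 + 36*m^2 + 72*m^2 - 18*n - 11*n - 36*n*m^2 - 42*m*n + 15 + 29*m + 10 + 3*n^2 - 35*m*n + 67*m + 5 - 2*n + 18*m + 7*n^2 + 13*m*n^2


(1) = -16*a^2 + 14*a - 3
(2) = 10*l^3 + 55*l^2
(3) = 7*x^2 + 22*x + 3
(4) = -6*m^3 + 12*m^2 + 90*m
(5) = 108*m^2 + 114*m - n^3 + n^2*(13*m + 10) + n*(-36*m^2 - 77*m - 31) + 30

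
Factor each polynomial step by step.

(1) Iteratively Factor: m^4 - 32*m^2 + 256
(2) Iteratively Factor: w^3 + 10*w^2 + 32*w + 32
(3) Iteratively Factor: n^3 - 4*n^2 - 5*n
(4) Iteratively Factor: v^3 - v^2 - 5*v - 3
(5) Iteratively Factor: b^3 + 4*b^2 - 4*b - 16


(1) = (m - 4)*(m^3 + 4*m^2 - 16*m - 64) = (m - 4)*(m + 4)*(m^2 - 16) = (m - 4)^2*(m + 4)*(m + 4)
(2) = (w + 4)*(w^2 + 6*w + 8) = (w + 4)^2*(w + 2)
(3) = (n - 5)*(n^2 + n) = n*(n - 5)*(n + 1)
(4) = (v - 3)*(v^2 + 2*v + 1) = (v - 3)*(v + 1)*(v + 1)
(5) = (b + 2)*(b^2 + 2*b - 8) = (b - 2)*(b + 2)*(b + 4)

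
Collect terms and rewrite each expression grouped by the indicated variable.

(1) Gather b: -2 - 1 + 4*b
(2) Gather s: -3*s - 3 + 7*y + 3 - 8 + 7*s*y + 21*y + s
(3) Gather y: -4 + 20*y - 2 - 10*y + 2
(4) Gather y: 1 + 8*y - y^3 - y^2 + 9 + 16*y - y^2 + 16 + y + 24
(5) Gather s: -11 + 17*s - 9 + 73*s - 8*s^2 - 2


(1) = 4*b - 3
(2) = s*(7*y - 2) + 28*y - 8
(3) = 10*y - 4
(4) = -y^3 - 2*y^2 + 25*y + 50
(5) = -8*s^2 + 90*s - 22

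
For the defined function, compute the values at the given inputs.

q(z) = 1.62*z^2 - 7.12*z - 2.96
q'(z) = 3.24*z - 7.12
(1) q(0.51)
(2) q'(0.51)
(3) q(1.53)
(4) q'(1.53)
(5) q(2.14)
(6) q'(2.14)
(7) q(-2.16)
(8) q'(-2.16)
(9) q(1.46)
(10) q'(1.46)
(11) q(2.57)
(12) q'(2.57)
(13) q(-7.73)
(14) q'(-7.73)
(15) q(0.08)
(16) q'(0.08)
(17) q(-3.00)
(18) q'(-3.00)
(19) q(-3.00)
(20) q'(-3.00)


(1) = -6.17
(2) = -5.47
(3) = -10.06
(4) = -2.16
(5) = -10.78
(6) = -0.19
(7) = 19.98
(8) = -14.12
(9) = -9.90
(10) = -2.39
(11) = -10.56
(12) = 1.21
(13) = 148.88
(14) = -32.17
(15) = -3.52
(16) = -6.86
(17) = 32.98
(18) = -16.84
(19) = 32.98
(20) = -16.84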